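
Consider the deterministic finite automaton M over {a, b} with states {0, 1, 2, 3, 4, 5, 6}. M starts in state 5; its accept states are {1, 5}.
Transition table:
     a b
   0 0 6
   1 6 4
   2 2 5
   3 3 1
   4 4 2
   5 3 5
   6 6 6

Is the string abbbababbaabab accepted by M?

5 --a--> 3
3 --b--> 1
1 --b--> 4
4 --b--> 2
2 --a--> 2
2 --b--> 5
5 --a--> 3
3 --b--> 1
1 --b--> 4
4 --a--> 4
4 --a--> 4
4 --b--> 2
2 --a--> 2
2 --b--> 5
End in state 5, which is an accepting state.

accepted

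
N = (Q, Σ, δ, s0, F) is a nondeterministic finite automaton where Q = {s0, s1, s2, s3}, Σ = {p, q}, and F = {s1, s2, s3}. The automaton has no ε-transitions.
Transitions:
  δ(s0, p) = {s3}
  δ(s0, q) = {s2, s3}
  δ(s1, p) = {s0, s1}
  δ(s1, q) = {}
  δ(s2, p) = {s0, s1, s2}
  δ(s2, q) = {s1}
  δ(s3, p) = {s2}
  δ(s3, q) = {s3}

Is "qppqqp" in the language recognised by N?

Start: {s0}
read q: {s2, s3}
read p: {s0, s1, s2}
read p: {s0, s1, s2, s3}
read q: {s1, s2, s3}
read q: {s1, s3}
read p: {s0, s1, s2}
Reachable ∩ accepting = {s1, s2} — nonempty.

accepted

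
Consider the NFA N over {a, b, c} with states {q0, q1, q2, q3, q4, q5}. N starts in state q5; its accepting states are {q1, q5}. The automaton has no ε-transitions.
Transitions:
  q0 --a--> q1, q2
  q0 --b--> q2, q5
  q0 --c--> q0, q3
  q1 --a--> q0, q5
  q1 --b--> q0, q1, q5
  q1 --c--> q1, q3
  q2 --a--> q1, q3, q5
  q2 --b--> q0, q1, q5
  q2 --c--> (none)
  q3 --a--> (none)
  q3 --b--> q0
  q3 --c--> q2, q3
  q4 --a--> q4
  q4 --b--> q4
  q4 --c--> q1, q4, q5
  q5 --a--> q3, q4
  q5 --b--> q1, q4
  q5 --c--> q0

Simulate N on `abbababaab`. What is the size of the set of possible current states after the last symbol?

Start: {q5}
read a: {q3, q4}
read b: {q0, q4}
read b: {q2, q4, q5}
read a: {q1, q3, q4, q5}
read b: {q0, q1, q4, q5}
read a: {q0, q1, q2, q3, q4, q5}
read b: {q0, q1, q2, q4, q5}
read a: {q0, q1, q2, q3, q4, q5}
read a: {q0, q1, q2, q3, q4, q5}
read b: {q0, q1, q2, q4, q5}
Final reachable set {q0, q1, q2, q4, q5} has 5 states.

5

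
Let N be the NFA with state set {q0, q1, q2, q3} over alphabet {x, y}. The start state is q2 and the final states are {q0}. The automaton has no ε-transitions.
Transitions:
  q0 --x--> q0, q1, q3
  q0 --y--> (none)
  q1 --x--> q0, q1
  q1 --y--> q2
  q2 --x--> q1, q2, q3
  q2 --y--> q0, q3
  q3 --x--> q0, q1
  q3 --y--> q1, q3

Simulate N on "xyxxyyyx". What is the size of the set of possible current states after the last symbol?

4

Start: {q2}
read x: {q1, q2, q3}
read y: {q0, q1, q2, q3}
read x: {q0, q1, q2, q3}
read x: {q0, q1, q2, q3}
read y: {q0, q1, q2, q3}
read y: {q0, q1, q2, q3}
read y: {q0, q1, q2, q3}
read x: {q0, q1, q2, q3}
Final reachable set {q0, q1, q2, q3} has 4 states.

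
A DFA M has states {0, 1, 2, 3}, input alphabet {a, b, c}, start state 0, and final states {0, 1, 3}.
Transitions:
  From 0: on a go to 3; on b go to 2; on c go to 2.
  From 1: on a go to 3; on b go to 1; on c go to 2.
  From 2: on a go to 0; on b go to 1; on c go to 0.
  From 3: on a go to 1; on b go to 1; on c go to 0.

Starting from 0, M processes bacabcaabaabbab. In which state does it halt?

1

0 --b--> 2
2 --a--> 0
0 --c--> 2
2 --a--> 0
0 --b--> 2
2 --c--> 0
0 --a--> 3
3 --a--> 1
1 --b--> 1
1 --a--> 3
3 --a--> 1
1 --b--> 1
1 --b--> 1
1 --a--> 3
3 --b--> 1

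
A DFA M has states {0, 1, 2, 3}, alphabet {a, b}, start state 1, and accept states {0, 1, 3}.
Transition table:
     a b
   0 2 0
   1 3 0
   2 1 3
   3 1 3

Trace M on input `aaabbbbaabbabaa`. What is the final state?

1 --a--> 3
3 --a--> 1
1 --a--> 3
3 --b--> 3
3 --b--> 3
3 --b--> 3
3 --b--> 3
3 --a--> 1
1 --a--> 3
3 --b--> 3
3 --b--> 3
3 --a--> 1
1 --b--> 0
0 --a--> 2
2 --a--> 1

1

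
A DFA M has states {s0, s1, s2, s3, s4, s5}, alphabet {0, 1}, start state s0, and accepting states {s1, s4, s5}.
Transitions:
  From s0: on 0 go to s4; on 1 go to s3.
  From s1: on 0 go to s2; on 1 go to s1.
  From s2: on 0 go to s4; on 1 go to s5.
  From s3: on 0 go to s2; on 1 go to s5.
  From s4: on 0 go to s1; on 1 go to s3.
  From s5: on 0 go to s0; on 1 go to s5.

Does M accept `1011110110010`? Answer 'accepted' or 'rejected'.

s0 --1--> s3
s3 --0--> s2
s2 --1--> s5
s5 --1--> s5
s5 --1--> s5
s5 --1--> s5
s5 --0--> s0
s0 --1--> s3
s3 --1--> s5
s5 --0--> s0
s0 --0--> s4
s4 --1--> s3
s3 --0--> s2
End in state s2, which is not an accepting state.

rejected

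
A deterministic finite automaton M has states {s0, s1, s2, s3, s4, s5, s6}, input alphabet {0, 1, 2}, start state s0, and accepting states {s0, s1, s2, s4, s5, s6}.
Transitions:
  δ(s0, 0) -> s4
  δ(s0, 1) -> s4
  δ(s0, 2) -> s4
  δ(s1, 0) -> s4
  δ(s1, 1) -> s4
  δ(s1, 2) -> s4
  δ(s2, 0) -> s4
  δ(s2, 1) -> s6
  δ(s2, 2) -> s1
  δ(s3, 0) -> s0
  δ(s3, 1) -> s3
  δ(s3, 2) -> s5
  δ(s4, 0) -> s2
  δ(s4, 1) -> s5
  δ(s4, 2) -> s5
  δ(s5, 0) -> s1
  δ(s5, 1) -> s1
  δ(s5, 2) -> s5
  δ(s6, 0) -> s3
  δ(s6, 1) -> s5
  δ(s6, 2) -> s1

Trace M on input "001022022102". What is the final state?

s0 --0--> s4
s4 --0--> s2
s2 --1--> s6
s6 --0--> s3
s3 --2--> s5
s5 --2--> s5
s5 --0--> s1
s1 --2--> s4
s4 --2--> s5
s5 --1--> s1
s1 --0--> s4
s4 --2--> s5

s5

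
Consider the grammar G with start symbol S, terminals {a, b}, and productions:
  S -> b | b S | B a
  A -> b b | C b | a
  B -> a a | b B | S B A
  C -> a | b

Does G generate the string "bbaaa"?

yes

S ⇒ Ba ⇒ bBa ⇒ bbBa ⇒ bbaaa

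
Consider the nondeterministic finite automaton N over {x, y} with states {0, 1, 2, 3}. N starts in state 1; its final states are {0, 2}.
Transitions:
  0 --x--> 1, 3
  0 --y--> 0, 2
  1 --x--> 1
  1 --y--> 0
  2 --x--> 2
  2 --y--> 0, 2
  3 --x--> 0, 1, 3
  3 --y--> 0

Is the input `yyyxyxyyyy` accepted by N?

accepted

Start: {1}
read y: {0}
read y: {0, 2}
read y: {0, 2}
read x: {1, 2, 3}
read y: {0, 2}
read x: {1, 2, 3}
read y: {0, 2}
read y: {0, 2}
read y: {0, 2}
read y: {0, 2}
Reachable ∩ accepting = {0, 2} — nonempty.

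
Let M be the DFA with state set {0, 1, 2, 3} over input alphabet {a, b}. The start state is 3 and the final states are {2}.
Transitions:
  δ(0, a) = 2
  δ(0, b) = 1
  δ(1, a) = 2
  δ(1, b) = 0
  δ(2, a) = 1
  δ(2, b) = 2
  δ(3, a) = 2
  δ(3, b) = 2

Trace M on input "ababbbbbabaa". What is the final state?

2

3 --a--> 2
2 --b--> 2
2 --a--> 1
1 --b--> 0
0 --b--> 1
1 --b--> 0
0 --b--> 1
1 --b--> 0
0 --a--> 2
2 --b--> 2
2 --a--> 1
1 --a--> 2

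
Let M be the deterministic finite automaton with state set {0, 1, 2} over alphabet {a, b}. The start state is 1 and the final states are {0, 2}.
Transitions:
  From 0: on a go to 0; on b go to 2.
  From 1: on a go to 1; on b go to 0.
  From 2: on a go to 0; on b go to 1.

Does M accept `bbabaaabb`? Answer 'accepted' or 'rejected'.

rejected

1 --b--> 0
0 --b--> 2
2 --a--> 0
0 --b--> 2
2 --a--> 0
0 --a--> 0
0 --a--> 0
0 --b--> 2
2 --b--> 1
End in state 1, which is not an accepting state.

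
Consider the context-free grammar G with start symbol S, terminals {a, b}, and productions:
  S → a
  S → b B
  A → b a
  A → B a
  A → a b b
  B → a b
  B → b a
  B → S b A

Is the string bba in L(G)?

S ⇒ bB ⇒ bba

yes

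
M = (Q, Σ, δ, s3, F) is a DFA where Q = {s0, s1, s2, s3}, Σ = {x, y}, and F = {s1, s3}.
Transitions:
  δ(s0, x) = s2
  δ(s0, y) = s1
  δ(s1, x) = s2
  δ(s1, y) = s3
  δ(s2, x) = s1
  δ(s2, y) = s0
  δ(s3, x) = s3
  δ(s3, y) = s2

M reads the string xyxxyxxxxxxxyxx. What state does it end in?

s3 --x--> s3
s3 --y--> s2
s2 --x--> s1
s1 --x--> s2
s2 --y--> s0
s0 --x--> s2
s2 --x--> s1
s1 --x--> s2
s2 --x--> s1
s1 --x--> s2
s2 --x--> s1
s1 --x--> s2
s2 --y--> s0
s0 --x--> s2
s2 --x--> s1

s1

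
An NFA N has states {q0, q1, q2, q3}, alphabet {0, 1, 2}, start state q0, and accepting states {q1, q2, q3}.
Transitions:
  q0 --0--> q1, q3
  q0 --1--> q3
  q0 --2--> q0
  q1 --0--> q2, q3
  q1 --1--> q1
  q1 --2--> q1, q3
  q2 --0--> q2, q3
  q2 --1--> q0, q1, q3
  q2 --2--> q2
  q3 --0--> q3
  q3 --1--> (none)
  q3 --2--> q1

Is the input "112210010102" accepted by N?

rejected

Start: {q0}
read 1: {q3}
read 1: {}
The reachable set is empty and stays empty for the remaining 10 symbols.
Reachable ∩ accepting = {} — empty.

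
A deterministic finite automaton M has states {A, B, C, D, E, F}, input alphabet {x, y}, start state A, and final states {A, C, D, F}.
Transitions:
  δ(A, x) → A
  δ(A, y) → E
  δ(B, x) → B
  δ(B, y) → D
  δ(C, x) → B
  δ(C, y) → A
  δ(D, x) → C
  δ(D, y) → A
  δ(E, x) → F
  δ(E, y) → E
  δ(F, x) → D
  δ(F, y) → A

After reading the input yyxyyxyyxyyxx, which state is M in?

D

A --y--> E
E --y--> E
E --x--> F
F --y--> A
A --y--> E
E --x--> F
F --y--> A
A --y--> E
E --x--> F
F --y--> A
A --y--> E
E --x--> F
F --x--> D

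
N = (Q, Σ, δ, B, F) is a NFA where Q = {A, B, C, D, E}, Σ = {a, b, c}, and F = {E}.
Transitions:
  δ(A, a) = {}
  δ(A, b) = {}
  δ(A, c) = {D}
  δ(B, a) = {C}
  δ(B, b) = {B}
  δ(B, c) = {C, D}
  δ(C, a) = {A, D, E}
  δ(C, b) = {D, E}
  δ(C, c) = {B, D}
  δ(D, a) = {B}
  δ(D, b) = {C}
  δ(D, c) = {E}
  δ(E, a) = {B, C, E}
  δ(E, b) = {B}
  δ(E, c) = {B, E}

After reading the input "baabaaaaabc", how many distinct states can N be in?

Start: {B}
read b: {B}
read a: {C}
read a: {A, D, E}
read b: {B, C}
read a: {A, C, D, E}
read a: {A, B, C, D, E}
read a: {A, B, C, D, E}
read a: {A, B, C, D, E}
read a: {A, B, C, D, E}
read b: {B, C, D, E}
read c: {B, C, D, E}
Final reachable set {B, C, D, E} has 4 states.

4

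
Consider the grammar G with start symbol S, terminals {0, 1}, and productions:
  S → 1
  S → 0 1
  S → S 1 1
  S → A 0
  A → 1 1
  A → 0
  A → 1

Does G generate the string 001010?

no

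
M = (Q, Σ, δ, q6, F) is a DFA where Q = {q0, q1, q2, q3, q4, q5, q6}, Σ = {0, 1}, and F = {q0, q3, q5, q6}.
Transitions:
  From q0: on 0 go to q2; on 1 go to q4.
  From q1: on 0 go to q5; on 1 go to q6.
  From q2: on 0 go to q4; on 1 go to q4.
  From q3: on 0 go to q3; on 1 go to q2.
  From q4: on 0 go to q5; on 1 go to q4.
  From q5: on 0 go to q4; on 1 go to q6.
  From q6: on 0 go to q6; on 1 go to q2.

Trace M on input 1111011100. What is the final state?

q4

q6 --1--> q2
q2 --1--> q4
q4 --1--> q4
q4 --1--> q4
q4 --0--> q5
q5 --1--> q6
q6 --1--> q2
q2 --1--> q4
q4 --0--> q5
q5 --0--> q4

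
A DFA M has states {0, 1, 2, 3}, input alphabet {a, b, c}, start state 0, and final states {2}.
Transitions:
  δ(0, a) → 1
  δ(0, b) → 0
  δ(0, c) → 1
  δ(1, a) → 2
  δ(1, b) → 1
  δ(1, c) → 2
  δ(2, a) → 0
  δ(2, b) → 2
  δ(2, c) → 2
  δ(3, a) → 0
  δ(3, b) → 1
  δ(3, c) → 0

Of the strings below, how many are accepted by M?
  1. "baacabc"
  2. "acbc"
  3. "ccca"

"baacabc": rejected
"acbc": accepted
"ccca": rejected

1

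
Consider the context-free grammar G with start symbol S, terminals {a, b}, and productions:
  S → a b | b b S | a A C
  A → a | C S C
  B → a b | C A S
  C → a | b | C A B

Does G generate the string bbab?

S ⇒ bbS ⇒ bbab

yes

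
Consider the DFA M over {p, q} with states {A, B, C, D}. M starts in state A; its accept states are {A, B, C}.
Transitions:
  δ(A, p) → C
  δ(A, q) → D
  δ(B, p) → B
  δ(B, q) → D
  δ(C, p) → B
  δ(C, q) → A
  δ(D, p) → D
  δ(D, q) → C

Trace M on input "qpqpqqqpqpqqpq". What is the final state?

C

A --q--> D
D --p--> D
D --q--> C
C --p--> B
B --q--> D
D --q--> C
C --q--> A
A --p--> C
C --q--> A
A --p--> C
C --q--> A
A --q--> D
D --p--> D
D --q--> C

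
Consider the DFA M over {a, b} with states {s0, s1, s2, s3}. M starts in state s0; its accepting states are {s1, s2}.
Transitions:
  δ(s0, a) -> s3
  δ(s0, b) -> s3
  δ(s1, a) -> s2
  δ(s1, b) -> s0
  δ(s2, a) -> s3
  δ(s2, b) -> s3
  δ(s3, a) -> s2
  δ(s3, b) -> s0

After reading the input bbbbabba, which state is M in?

s0 --b--> s3
s3 --b--> s0
s0 --b--> s3
s3 --b--> s0
s0 --a--> s3
s3 --b--> s0
s0 --b--> s3
s3 --a--> s2

s2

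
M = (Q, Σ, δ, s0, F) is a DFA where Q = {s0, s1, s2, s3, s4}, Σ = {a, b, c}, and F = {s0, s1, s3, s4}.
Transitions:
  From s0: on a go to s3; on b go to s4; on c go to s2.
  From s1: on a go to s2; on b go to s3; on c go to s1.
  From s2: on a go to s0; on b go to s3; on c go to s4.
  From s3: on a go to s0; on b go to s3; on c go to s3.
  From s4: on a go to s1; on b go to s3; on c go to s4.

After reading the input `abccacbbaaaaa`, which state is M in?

s0 --a--> s3
s3 --b--> s3
s3 --c--> s3
s3 --c--> s3
s3 --a--> s0
s0 --c--> s2
s2 --b--> s3
s3 --b--> s3
s3 --a--> s0
s0 --a--> s3
s3 --a--> s0
s0 --a--> s3
s3 --a--> s0

s0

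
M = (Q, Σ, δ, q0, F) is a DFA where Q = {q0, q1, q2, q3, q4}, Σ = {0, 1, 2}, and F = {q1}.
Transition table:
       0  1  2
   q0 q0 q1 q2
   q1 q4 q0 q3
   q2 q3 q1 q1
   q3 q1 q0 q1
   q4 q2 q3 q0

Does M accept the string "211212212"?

q0 --2--> q2
q2 --1--> q1
q1 --1--> q0
q0 --2--> q2
q2 --1--> q1
q1 --2--> q3
q3 --2--> q1
q1 --1--> q0
q0 --2--> q2
End in state q2, which is not an accepting state.

rejected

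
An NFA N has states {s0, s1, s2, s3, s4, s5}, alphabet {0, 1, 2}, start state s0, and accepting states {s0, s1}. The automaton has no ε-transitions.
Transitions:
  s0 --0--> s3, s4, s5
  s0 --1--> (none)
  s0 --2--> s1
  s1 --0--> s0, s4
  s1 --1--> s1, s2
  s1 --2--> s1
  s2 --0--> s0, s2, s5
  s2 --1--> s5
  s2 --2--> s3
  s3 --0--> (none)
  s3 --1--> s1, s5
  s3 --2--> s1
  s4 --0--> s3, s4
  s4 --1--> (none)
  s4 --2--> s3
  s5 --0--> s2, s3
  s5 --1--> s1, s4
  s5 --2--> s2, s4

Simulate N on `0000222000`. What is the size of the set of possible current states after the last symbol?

3

Start: {s0}
read 0: {s3, s4, s5}
read 0: {s2, s3, s4}
read 0: {s0, s2, s3, s4, s5}
read 0: {s0, s2, s3, s4, s5}
read 2: {s1, s2, s3, s4}
read 2: {s1, s3}
read 2: {s1}
read 0: {s0, s4}
read 0: {s3, s4, s5}
read 0: {s2, s3, s4}
Final reachable set {s2, s3, s4} has 3 states.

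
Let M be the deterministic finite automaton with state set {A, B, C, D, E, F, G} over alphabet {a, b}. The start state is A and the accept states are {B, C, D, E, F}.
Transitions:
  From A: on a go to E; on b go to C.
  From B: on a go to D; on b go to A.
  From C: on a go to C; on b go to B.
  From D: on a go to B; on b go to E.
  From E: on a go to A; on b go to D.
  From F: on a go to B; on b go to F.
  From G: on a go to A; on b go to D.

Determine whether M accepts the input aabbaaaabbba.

accepted

A --a--> E
E --a--> A
A --b--> C
C --b--> B
B --a--> D
D --a--> B
B --a--> D
D --a--> B
B --b--> A
A --b--> C
C --b--> B
B --a--> D
End in state D, which is an accepting state.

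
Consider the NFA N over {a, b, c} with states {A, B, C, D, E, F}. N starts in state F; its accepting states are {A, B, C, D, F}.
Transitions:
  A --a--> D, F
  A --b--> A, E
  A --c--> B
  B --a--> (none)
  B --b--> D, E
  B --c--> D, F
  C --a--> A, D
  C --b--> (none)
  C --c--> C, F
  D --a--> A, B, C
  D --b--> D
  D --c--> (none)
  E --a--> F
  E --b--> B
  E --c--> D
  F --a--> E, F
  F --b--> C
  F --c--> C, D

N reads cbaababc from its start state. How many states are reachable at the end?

Start: {F}
read c: {C, D}
read b: {D}
read a: {A, B, C}
read a: {A, D, F}
read b: {A, C, D, E}
read a: {A, B, C, D, F}
read b: {A, C, D, E}
read c: {B, C, D, F}
Final reachable set {B, C, D, F} has 4 states.

4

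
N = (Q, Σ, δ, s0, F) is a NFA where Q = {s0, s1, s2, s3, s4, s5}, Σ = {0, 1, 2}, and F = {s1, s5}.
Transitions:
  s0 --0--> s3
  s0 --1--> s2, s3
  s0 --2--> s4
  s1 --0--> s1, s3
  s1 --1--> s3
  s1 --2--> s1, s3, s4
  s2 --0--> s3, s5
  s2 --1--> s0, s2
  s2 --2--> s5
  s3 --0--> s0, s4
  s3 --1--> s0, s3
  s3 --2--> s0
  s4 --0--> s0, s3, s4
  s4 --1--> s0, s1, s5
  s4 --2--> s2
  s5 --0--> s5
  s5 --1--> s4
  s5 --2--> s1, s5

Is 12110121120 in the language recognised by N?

Start: {s0}
read 1: {s2, s3}
read 2: {s0, s5}
read 1: {s2, s3, s4}
read 1: {s0, s1, s2, s3, s5}
read 0: {s0, s1, s3, s4, s5}
read 1: {s0, s1, s2, s3, s4, s5}
read 2: {s0, s1, s2, s3, s4, s5}
read 1: {s0, s1, s2, s3, s4, s5}
read 1: {s0, s1, s2, s3, s4, s5}
read 2: {s0, s1, s2, s3, s4, s5}
read 0: {s0, s1, s3, s4, s5}
Reachable ∩ accepting = {s1, s5} — nonempty.

accepted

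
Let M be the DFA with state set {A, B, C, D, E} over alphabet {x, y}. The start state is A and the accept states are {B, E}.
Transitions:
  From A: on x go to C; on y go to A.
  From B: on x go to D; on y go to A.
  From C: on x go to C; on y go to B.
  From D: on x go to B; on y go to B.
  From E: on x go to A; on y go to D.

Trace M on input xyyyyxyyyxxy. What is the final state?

A --x--> C
C --y--> B
B --y--> A
A --y--> A
A --y--> A
A --x--> C
C --y--> B
B --y--> A
A --y--> A
A --x--> C
C --x--> C
C --y--> B

B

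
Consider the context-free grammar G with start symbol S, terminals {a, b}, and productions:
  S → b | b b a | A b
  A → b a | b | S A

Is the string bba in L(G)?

S ⇒ bba

yes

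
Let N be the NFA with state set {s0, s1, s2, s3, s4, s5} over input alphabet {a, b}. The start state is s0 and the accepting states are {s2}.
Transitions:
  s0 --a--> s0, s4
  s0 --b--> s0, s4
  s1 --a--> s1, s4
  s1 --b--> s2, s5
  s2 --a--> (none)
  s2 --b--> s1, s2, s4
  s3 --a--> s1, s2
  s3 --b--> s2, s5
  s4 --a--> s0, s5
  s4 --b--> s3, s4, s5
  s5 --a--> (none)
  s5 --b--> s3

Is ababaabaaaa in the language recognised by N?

Start: {s0}
read a: {s0, s4}
read b: {s0, s3, s4, s5}
read a: {s0, s1, s2, s4, s5}
read b: {s0, s1, s2, s3, s4, s5}
read a: {s0, s1, s2, s4, s5}
read a: {s0, s1, s4, s5}
read b: {s0, s2, s3, s4, s5}
read a: {s0, s1, s2, s4, s5}
read a: {s0, s1, s4, s5}
read a: {s0, s1, s4, s5}
read a: {s0, s1, s4, s5}
Reachable ∩ accepting = {} — empty.

rejected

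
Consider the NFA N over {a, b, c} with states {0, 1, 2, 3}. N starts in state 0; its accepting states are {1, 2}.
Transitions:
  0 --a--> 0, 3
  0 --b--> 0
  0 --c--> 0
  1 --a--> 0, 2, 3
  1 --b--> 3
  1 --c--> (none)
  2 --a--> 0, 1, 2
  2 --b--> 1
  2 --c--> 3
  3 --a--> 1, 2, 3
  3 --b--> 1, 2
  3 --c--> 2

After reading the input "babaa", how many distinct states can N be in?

Start: {0}
read b: {0}
read a: {0, 3}
read b: {0, 1, 2}
read a: {0, 1, 2, 3}
read a: {0, 1, 2, 3}
Final reachable set {0, 1, 2, 3} has 4 states.

4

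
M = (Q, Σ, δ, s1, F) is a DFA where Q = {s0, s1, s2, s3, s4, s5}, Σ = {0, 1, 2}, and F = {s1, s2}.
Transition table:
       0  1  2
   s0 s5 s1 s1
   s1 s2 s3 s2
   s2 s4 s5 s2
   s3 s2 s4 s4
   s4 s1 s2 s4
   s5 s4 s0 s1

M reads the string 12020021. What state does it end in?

s5

s1 --1--> s3
s3 --2--> s4
s4 --0--> s1
s1 --2--> s2
s2 --0--> s4
s4 --0--> s1
s1 --2--> s2
s2 --1--> s5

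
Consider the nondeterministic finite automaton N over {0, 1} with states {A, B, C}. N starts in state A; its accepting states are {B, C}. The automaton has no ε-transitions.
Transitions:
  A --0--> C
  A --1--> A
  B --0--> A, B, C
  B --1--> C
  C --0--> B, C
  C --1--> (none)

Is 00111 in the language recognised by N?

Start: {A}
read 0: {C}
read 0: {B, C}
read 1: {C}
read 1: {}
The reachable set is empty and stays empty for the remaining 1 symbol.
Reachable ∩ accepting = {} — empty.

rejected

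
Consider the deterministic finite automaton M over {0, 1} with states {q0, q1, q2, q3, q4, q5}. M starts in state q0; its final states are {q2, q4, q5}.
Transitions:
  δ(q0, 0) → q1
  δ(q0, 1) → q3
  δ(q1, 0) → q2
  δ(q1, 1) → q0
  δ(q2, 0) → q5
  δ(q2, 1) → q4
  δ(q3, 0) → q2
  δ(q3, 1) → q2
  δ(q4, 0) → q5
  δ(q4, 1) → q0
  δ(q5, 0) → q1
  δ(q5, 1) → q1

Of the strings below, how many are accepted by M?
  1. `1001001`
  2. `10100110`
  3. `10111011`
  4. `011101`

1

`1001001`: rejected
`10100110`: accepted
`10111011`: rejected
`011101`: rejected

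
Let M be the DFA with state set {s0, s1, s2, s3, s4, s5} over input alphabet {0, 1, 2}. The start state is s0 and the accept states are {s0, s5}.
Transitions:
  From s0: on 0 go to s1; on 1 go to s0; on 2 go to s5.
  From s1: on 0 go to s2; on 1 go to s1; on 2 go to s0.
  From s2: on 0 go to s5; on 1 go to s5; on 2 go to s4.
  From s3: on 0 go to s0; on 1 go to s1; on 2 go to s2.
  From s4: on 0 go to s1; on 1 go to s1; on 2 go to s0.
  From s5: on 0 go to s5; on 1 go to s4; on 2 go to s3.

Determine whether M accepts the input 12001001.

accepted

s0 --1--> s0
s0 --2--> s5
s5 --0--> s5
s5 --0--> s5
s5 --1--> s4
s4 --0--> s1
s1 --0--> s2
s2 --1--> s5
End in state s5, which is an accepting state.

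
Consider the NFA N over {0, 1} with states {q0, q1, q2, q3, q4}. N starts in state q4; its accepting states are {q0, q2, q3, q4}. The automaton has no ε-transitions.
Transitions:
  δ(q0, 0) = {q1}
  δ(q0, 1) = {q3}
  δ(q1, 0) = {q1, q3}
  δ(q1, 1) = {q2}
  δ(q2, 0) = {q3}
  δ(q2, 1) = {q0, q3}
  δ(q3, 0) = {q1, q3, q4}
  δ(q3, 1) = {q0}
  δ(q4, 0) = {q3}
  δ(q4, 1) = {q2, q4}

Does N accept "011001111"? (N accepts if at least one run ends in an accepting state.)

accepted

Start: {q4}
read 0: {q3}
read 1: {q0}
read 1: {q3}
read 0: {q1, q3, q4}
read 0: {q1, q3, q4}
read 1: {q0, q2, q4}
read 1: {q0, q2, q3, q4}
read 1: {q0, q2, q3, q4}
read 1: {q0, q2, q3, q4}
Reachable ∩ accepting = {q0, q2, q3, q4} — nonempty.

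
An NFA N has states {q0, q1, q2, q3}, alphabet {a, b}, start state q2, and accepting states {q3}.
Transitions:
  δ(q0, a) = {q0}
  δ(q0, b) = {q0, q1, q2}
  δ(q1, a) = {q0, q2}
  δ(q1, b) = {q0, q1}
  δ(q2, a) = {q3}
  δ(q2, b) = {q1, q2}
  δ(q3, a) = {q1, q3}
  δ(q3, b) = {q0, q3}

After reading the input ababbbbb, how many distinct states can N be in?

4

Start: {q2}
read a: {q3}
read b: {q0, q3}
read a: {q0, q1, q3}
read b: {q0, q1, q2, q3}
read b: {q0, q1, q2, q3}
read b: {q0, q1, q2, q3}
read b: {q0, q1, q2, q3}
read b: {q0, q1, q2, q3}
Final reachable set {q0, q1, q2, q3} has 4 states.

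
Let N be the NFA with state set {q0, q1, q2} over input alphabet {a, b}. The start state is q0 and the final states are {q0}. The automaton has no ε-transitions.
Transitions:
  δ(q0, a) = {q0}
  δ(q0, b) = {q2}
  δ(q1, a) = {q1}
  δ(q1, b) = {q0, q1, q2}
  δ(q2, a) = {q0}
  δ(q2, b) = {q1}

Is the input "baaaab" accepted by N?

rejected

Start: {q0}
read b: {q2}
read a: {q0}
read a: {q0}
read a: {q0}
read a: {q0}
read b: {q2}
Reachable ∩ accepting = {} — empty.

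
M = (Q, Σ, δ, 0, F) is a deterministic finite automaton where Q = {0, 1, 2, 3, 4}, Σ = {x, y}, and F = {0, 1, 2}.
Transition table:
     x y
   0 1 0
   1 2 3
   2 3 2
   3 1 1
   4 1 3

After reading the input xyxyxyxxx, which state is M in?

3

0 --x--> 1
1 --y--> 3
3 --x--> 1
1 --y--> 3
3 --x--> 1
1 --y--> 3
3 --x--> 1
1 --x--> 2
2 --x--> 3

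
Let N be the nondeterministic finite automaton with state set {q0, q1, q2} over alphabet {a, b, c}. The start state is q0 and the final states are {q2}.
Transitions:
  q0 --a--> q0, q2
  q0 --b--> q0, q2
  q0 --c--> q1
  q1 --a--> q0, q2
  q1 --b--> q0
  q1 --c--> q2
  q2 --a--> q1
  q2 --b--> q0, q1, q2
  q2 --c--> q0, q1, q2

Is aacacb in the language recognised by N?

Start: {q0}
read a: {q0, q2}
read a: {q0, q1, q2}
read c: {q0, q1, q2}
read a: {q0, q1, q2}
read c: {q0, q1, q2}
read b: {q0, q1, q2}
Reachable ∩ accepting = {q2} — nonempty.

accepted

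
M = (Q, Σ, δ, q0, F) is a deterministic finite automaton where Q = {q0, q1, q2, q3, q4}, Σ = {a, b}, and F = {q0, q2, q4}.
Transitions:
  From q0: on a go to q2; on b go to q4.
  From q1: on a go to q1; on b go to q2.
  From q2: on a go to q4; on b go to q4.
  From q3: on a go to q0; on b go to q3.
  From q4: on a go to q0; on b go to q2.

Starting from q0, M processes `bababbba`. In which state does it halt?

q0

q0 --b--> q4
q4 --a--> q0
q0 --b--> q4
q4 --a--> q0
q0 --b--> q4
q4 --b--> q2
q2 --b--> q4
q4 --a--> q0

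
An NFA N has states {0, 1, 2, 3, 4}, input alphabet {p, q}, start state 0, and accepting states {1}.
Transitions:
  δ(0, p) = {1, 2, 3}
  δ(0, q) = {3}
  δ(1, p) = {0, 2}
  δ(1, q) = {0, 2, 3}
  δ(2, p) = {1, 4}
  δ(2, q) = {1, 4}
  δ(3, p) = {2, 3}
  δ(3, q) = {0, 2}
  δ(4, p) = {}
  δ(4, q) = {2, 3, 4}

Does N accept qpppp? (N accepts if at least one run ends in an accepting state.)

Start: {0}
read q: {3}
read p: {2, 3}
read p: {1, 2, 3, 4}
read p: {0, 1, 2, 3, 4}
read p: {0, 1, 2, 3, 4}
Reachable ∩ accepting = {1} — nonempty.

accepted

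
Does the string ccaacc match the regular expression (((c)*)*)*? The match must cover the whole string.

no

ccaacc cannot be split into zero or more pieces each matching ((c)*)*.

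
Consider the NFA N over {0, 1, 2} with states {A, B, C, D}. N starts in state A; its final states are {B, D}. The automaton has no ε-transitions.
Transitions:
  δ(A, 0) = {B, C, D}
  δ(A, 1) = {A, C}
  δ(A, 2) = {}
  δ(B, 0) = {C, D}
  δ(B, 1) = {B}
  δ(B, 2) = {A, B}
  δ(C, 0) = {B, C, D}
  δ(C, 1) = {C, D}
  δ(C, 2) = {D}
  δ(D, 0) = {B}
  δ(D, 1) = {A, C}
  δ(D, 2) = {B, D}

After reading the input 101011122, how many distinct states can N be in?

Start: {A}
read 1: {A, C}
read 0: {B, C, D}
read 1: {A, B, C, D}
read 0: {B, C, D}
read 1: {A, B, C, D}
read 1: {A, B, C, D}
read 1: {A, B, C, D}
read 2: {A, B, D}
read 2: {A, B, D}
Final reachable set {A, B, D} has 3 states.

3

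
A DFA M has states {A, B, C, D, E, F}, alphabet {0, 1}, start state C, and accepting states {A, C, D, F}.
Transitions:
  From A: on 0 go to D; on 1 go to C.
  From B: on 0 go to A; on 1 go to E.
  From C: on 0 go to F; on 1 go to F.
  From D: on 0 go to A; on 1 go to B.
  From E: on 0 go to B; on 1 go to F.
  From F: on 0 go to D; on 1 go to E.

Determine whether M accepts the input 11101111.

rejected

C --1--> F
F --1--> E
E --1--> F
F --0--> D
D --1--> B
B --1--> E
E --1--> F
F --1--> E
End in state E, which is not an accepting state.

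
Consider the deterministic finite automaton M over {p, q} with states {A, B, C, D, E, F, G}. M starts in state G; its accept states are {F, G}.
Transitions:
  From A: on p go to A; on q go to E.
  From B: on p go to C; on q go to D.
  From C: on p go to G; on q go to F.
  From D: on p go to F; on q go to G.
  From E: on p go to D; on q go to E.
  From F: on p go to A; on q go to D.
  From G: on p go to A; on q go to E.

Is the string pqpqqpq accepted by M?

accepted

G --p--> A
A --q--> E
E --p--> D
D --q--> G
G --q--> E
E --p--> D
D --q--> G
End in state G, which is an accepting state.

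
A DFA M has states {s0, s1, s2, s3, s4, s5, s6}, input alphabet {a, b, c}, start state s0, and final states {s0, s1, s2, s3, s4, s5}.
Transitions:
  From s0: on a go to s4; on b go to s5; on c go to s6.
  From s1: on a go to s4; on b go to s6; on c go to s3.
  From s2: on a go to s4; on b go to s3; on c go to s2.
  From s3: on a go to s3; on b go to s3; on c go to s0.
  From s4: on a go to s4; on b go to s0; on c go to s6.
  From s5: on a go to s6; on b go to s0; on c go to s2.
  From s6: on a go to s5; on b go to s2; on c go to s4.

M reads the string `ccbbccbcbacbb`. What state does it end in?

s0 --c--> s6
s6 --c--> s4
s4 --b--> s0
s0 --b--> s5
s5 --c--> s2
s2 --c--> s2
s2 --b--> s3
s3 --c--> s0
s0 --b--> s5
s5 --a--> s6
s6 --c--> s4
s4 --b--> s0
s0 --b--> s5

s5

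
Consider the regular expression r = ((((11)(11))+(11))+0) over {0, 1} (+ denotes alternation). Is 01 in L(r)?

no

Neither (((11)(11))+(11)) nor 0 matches 01.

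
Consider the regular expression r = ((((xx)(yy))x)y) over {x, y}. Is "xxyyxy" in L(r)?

yes

Split as xxyyx·y: (((xx)(yy))x) matches xxyyx and y matches y.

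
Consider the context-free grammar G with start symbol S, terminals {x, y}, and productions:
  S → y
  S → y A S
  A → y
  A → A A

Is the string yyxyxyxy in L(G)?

no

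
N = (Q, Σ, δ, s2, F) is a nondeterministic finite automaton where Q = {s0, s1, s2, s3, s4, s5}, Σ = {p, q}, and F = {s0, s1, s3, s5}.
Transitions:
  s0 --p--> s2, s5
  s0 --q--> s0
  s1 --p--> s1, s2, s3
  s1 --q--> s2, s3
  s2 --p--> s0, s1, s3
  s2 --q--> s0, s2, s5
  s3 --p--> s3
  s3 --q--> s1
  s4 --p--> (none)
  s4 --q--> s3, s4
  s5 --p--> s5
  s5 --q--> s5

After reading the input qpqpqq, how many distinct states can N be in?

5

Start: {s2}
read q: {s0, s2, s5}
read p: {s0, s1, s2, s3, s5}
read q: {s0, s1, s2, s3, s5}
read p: {s0, s1, s2, s3, s5}
read q: {s0, s1, s2, s3, s5}
read q: {s0, s1, s2, s3, s5}
Final reachable set {s0, s1, s2, s3, s5} has 5 states.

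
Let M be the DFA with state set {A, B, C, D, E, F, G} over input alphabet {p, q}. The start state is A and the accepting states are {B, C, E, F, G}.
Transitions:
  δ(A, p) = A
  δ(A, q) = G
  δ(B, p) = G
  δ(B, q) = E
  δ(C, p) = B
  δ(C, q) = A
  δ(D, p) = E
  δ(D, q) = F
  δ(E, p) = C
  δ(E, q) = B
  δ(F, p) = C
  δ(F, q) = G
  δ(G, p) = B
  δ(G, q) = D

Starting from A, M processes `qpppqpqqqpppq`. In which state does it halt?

A --q--> G
G --p--> B
B --p--> G
G --p--> B
B --q--> E
E --p--> C
C --q--> A
A --q--> G
G --q--> D
D --p--> E
E --p--> C
C --p--> B
B --q--> E

E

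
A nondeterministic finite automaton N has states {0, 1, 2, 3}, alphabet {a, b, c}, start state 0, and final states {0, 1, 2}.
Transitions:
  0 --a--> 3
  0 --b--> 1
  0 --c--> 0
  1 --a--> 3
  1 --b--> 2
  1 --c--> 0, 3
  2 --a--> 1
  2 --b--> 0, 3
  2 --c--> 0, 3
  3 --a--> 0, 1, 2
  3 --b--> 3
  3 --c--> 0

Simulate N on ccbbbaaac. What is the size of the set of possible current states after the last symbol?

2

Start: {0}
read c: {0}
read c: {0}
read b: {1}
read b: {2}
read b: {0, 3}
read a: {0, 1, 2, 3}
read a: {0, 1, 2, 3}
read a: {0, 1, 2, 3}
read c: {0, 3}
Final reachable set {0, 3} has 2 states.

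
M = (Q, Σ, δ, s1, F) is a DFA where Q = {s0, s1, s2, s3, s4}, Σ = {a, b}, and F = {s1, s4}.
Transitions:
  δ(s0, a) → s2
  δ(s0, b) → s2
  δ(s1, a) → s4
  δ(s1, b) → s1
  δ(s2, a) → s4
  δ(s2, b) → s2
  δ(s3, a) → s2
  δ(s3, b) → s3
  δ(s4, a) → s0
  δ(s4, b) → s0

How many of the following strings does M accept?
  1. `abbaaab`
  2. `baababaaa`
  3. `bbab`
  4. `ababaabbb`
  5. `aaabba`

1

`abbaaab`: rejected
`baababaaa`: rejected
`bbab`: rejected
`ababaabbb`: rejected
`aaabba`: accepted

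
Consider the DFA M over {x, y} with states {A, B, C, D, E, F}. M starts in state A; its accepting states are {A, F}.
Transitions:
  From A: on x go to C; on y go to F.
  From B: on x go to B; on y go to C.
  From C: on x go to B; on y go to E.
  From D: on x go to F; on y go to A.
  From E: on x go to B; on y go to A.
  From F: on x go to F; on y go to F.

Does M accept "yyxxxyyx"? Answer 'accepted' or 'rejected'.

accepted

A --y--> F
F --y--> F
F --x--> F
F --x--> F
F --x--> F
F --y--> F
F --y--> F
F --x--> F
End in state F, which is an accepting state.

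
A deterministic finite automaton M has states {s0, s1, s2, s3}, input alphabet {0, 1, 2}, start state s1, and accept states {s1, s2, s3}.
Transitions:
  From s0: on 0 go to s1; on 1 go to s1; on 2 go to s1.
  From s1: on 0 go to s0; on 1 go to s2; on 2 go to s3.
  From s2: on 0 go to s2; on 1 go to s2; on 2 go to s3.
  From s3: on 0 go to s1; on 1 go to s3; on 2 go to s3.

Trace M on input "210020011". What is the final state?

s2

s1 --2--> s3
s3 --1--> s3
s3 --0--> s1
s1 --0--> s0
s0 --2--> s1
s1 --0--> s0
s0 --0--> s1
s1 --1--> s2
s2 --1--> s2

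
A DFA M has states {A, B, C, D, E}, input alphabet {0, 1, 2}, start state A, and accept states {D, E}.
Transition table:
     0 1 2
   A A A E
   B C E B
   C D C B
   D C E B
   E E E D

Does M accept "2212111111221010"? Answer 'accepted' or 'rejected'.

A --2--> E
E --2--> D
D --1--> E
E --2--> D
D --1--> E
E --1--> E
E --1--> E
E --1--> E
E --1--> E
E --1--> E
E --2--> D
D --2--> B
B --1--> E
E --0--> E
E --1--> E
E --0--> E
End in state E, which is an accepting state.

accepted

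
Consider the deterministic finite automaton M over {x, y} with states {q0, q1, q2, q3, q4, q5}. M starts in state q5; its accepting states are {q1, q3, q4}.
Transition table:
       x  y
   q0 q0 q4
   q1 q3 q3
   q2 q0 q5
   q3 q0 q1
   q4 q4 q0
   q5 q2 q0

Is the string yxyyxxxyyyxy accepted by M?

rejected

q5 --y--> q0
q0 --x--> q0
q0 --y--> q4
q4 --y--> q0
q0 --x--> q0
q0 --x--> q0
q0 --x--> q0
q0 --y--> q4
q4 --y--> q0
q0 --y--> q4
q4 --x--> q4
q4 --y--> q0
End in state q0, which is not an accepting state.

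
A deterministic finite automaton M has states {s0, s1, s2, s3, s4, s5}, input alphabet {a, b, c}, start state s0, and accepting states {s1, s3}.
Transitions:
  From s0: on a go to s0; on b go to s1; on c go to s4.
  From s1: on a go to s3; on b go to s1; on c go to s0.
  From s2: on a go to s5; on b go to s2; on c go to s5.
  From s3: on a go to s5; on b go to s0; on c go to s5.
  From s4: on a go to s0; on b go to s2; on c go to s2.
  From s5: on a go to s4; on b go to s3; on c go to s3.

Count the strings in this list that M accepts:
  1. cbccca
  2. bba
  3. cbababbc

1

cbccca: rejected
bba: accepted
cbababbc: rejected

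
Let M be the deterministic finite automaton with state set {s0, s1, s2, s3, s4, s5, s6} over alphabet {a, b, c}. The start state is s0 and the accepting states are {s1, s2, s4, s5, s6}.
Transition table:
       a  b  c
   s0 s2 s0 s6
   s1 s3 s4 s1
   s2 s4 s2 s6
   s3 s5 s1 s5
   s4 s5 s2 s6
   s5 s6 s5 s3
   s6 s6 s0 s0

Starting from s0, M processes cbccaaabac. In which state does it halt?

s0

s0 --c--> s6
s6 --b--> s0
s0 --c--> s6
s6 --c--> s0
s0 --a--> s2
s2 --a--> s4
s4 --a--> s5
s5 --b--> s5
s5 --a--> s6
s6 --c--> s0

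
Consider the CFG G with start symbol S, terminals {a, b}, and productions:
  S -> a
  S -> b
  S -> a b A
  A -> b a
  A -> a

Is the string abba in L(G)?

S ⇒ abA ⇒ abba

yes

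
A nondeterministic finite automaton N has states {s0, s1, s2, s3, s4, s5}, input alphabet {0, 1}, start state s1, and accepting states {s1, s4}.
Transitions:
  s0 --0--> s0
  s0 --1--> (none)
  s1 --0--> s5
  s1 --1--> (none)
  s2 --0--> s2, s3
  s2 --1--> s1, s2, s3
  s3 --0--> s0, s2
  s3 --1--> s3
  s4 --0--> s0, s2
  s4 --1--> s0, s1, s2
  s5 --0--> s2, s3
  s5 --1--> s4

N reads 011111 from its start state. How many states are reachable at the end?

Start: {s1}
read 0: {s5}
read 1: {s4}
read 1: {s0, s1, s2}
read 1: {s1, s2, s3}
read 1: {s1, s2, s3}
read 1: {s1, s2, s3}
Final reachable set {s1, s2, s3} has 3 states.

3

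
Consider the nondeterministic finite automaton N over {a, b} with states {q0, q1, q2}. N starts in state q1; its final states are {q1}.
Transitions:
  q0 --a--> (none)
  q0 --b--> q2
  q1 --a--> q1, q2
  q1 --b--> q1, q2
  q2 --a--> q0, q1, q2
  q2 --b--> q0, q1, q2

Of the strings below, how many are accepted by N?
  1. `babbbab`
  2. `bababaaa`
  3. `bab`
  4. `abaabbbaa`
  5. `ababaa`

5

`babbbab`: accepted
`bababaaa`: accepted
`bab`: accepted
`abaabbbaa`: accepted
`ababaa`: accepted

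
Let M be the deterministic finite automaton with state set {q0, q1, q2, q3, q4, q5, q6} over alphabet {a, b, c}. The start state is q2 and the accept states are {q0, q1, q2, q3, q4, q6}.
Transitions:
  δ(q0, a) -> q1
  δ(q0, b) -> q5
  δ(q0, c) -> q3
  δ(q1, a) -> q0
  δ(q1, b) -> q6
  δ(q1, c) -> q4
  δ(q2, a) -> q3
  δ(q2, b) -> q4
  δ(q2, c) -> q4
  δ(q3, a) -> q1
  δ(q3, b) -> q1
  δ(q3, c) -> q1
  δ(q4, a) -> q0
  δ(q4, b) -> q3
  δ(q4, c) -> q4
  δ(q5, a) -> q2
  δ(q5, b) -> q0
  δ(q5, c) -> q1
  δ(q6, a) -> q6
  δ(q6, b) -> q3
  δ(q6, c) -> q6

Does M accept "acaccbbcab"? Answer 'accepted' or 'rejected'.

q2 --a--> q3
q3 --c--> q1
q1 --a--> q0
q0 --c--> q3
q3 --c--> q1
q1 --b--> q6
q6 --b--> q3
q3 --c--> q1
q1 --a--> q0
q0 --b--> q5
End in state q5, which is not an accepting state.

rejected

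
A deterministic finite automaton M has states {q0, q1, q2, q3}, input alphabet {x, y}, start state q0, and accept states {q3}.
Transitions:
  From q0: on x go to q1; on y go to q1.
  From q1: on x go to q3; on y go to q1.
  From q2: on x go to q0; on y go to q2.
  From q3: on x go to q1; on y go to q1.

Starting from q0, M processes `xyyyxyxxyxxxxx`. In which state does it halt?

q3

q0 --x--> q1
q1 --y--> q1
q1 --y--> q1
q1 --y--> q1
q1 --x--> q3
q3 --y--> q1
q1 --x--> q3
q3 --x--> q1
q1 --y--> q1
q1 --x--> q3
q3 --x--> q1
q1 --x--> q3
q3 --x--> q1
q1 --x--> q3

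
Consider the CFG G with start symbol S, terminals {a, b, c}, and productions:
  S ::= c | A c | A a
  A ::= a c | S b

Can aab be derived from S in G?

no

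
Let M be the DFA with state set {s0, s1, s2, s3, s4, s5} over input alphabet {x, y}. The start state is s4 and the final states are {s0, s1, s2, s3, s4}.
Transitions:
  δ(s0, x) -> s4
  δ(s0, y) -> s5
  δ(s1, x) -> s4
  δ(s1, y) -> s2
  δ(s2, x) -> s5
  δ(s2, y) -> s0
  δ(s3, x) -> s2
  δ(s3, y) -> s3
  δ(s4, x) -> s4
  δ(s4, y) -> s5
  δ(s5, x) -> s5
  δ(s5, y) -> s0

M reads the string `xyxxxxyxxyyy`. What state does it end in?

s5

s4 --x--> s4
s4 --y--> s5
s5 --x--> s5
s5 --x--> s5
s5 --x--> s5
s5 --x--> s5
s5 --y--> s0
s0 --x--> s4
s4 --x--> s4
s4 --y--> s5
s5 --y--> s0
s0 --y--> s5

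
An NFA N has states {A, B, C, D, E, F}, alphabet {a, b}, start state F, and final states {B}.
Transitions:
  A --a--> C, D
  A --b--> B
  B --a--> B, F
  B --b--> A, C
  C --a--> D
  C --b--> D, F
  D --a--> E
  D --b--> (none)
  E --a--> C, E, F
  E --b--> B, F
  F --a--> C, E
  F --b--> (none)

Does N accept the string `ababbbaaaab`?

Start: {F}
read a: {C, E}
read b: {B, D, F}
read a: {B, C, E, F}
read b: {A, B, C, D, F}
read b: {A, B, C, D, F}
read b: {A, B, C, D, F}
read a: {B, C, D, E, F}
read a: {B, C, D, E, F}
read a: {B, C, D, E, F}
read a: {B, C, D, E, F}
read b: {A, B, C, D, F}
Reachable ∩ accepting = {B} — nonempty.

accepted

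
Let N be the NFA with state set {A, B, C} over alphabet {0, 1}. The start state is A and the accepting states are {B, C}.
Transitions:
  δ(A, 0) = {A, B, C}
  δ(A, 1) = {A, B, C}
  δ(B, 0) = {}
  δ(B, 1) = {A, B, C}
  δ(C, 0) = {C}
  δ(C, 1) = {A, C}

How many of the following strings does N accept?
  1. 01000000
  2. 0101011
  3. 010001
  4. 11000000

4

01000000: accepted
0101011: accepted
010001: accepted
11000000: accepted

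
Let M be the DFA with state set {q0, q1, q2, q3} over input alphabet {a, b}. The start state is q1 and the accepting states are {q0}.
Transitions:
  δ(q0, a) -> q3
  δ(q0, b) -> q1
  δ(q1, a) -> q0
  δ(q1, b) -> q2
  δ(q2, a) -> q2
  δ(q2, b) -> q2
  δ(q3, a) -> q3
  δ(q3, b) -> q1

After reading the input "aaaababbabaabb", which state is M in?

q2

q1 --a--> q0
q0 --a--> q3
q3 --a--> q3
q3 --a--> q3
q3 --b--> q1
q1 --a--> q0
q0 --b--> q1
q1 --b--> q2
q2 --a--> q2
q2 --b--> q2
q2 --a--> q2
q2 --a--> q2
q2 --b--> q2
q2 --b--> q2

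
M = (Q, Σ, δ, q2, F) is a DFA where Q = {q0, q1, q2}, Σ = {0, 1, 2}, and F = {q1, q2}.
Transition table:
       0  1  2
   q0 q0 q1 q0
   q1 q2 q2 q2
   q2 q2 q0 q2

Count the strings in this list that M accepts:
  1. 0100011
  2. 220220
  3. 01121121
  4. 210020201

0100011: accepted
220220: accepted
01121121: rejected
210020201: accepted

3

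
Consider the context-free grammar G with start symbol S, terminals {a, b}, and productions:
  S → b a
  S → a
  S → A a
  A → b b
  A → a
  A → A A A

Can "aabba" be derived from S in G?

S ⇒ Aa ⇒ AAAa ⇒ aAAa ⇒ aaAa ⇒ aabba

yes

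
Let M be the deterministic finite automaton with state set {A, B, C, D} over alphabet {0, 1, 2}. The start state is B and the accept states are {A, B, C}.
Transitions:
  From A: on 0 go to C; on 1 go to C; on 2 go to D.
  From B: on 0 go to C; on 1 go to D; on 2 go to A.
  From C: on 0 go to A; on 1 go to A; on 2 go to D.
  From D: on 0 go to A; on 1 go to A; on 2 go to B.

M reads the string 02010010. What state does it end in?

C

B --0--> C
C --2--> D
D --0--> A
A --1--> C
C --0--> A
A --0--> C
C --1--> A
A --0--> C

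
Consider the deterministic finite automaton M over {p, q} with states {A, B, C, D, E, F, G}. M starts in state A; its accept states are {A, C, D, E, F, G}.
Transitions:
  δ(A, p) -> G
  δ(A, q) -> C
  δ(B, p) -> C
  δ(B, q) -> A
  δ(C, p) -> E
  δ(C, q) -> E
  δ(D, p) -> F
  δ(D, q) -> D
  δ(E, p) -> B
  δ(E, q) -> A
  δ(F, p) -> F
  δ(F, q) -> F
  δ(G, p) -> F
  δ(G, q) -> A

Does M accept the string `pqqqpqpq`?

A --p--> G
G --q--> A
A --q--> C
C --q--> E
E --p--> B
B --q--> A
A --p--> G
G --q--> A
End in state A, which is an accepting state.

accepted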